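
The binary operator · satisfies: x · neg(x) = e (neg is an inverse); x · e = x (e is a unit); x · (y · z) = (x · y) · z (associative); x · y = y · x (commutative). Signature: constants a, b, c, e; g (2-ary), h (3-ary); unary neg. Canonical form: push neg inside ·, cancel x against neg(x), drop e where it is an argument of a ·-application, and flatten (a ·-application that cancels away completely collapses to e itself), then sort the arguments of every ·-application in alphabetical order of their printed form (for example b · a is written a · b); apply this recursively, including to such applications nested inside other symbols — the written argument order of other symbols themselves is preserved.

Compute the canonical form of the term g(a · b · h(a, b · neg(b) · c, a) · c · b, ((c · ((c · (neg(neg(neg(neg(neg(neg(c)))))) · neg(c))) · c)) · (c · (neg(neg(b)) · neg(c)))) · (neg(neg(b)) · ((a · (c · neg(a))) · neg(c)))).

Focus inside:  ((c · ((c · (neg(neg(neg(neg(neg(neg(c)))))) · neg(c))) · c)) · (c · (neg(neg(b)) · neg(c)))) · (neg(neg(b)) · ((a · (c · neg(a))) · neg(c)))
Push neg inside:  distribute neg over · and collapse double neg
Cancel:  a cancels
Collect:  c · c · c · b · b
Sort:  b · b · c · c · c
Rebuild:  g(a · b · b · c · h(a, c, a), b · b · c · c · c)

Answer: g(a · b · b · c · h(a, c, a), b · b · c · c · c)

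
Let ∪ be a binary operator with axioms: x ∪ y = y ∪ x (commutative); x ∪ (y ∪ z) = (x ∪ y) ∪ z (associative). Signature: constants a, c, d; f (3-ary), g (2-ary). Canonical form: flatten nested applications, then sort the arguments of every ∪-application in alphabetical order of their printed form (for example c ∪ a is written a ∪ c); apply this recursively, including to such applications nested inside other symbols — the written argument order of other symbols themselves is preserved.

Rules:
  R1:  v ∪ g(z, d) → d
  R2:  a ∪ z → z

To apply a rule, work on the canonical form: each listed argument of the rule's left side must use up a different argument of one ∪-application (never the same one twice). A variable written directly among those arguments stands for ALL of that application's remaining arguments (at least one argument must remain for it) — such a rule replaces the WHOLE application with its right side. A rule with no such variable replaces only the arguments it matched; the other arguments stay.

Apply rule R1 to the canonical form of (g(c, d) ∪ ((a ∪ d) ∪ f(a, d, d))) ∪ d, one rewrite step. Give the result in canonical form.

Canonical form:  a ∪ d ∪ d ∪ f(a, d, d) ∪ g(c, d)
Apply R1:  consuming g(c, d);  v := a ∪ d ∪ d ∪ f(a, d, d), z := c
Every leftover argument binds to the variable; the entire application is replaced.
New term:  d

Answer: d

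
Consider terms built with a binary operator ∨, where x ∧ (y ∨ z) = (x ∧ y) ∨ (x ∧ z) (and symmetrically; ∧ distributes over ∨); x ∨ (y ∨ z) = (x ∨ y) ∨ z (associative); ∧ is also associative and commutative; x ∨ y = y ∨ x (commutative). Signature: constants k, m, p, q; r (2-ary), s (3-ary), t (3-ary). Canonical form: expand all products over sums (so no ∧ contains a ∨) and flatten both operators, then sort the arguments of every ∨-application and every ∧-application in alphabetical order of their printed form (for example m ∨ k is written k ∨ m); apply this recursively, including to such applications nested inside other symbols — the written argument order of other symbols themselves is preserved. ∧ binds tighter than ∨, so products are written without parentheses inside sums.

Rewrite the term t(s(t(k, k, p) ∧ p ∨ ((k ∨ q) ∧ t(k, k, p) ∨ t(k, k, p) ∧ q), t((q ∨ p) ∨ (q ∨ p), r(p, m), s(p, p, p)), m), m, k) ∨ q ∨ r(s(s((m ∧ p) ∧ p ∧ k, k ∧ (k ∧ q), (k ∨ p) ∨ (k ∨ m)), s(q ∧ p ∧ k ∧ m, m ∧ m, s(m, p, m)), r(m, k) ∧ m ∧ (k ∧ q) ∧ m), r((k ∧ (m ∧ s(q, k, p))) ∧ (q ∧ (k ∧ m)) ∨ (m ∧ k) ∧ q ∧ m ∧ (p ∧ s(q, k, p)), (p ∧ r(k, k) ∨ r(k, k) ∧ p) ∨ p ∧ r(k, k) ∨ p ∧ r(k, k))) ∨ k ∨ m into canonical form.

Distribute:  t(s(k ∧ t(k, k, p) ∨ p ∧ t(k, k, p) ∨ q ∧ t(k, k, p) ∨ q ∧ t(k, k, p), t(p ∨ p ∨ q ∨ q, r(p, m), s(p, p, p)), m), m, k) ∨ q ∨ r(s(s(k ∧ m ∧ p ∧ p, k ∧ k ∧ q, k ∨ k ∨ m ∨ p), s(k ∧ m ∧ p ∧ q, m ∧ m, s(m, p, m)), k ∧ m ∧ m ∧ q ∧ r(m, k)), r(k ∧ k ∧ m ∧ m ∧ q ∧ s(q, k, p) ∨ k ∧ m ∧ m ∧ p ∧ q ∧ s(q, k, p), p ∧ r(k, k) ∨ p ∧ r(k, k) ∨ p ∧ r(k, k) ∨ p ∧ r(k, k))) ∨ k ∨ m
Sort arguments:  k ∨ m ∨ q ∨ r(s(s(k ∧ m ∧ p ∧ p, k ∧ k ∧ q, k ∨ k ∨ m ∨ p), s(k ∧ m ∧ p ∧ q, m ∧ m, s(m, p, m)), k ∧ m ∧ m ∧ q ∧ r(m, k)), r(k ∧ k ∧ m ∧ m ∧ q ∧ s(q, k, p) ∨ k ∧ m ∧ m ∧ p ∧ q ∧ s(q, k, p), p ∧ r(k, k) ∨ p ∧ r(k, k) ∨ p ∧ r(k, k) ∨ p ∧ r(k, k))) ∨ t(s(k ∧ t(k, k, p) ∨ p ∧ t(k, k, p) ∨ q ∧ t(k, k, p) ∨ q ∧ t(k, k, p), t(p ∨ p ∨ q ∨ q, r(p, m), s(p, p, p)), m), m, k)

Answer: k ∨ m ∨ q ∨ r(s(s(k ∧ m ∧ p ∧ p, k ∧ k ∧ q, k ∨ k ∨ m ∨ p), s(k ∧ m ∧ p ∧ q, m ∧ m, s(m, p, m)), k ∧ m ∧ m ∧ q ∧ r(m, k)), r(k ∧ k ∧ m ∧ m ∧ q ∧ s(q, k, p) ∨ k ∧ m ∧ m ∧ p ∧ q ∧ s(q, k, p), p ∧ r(k, k) ∨ p ∧ r(k, k) ∨ p ∧ r(k, k) ∨ p ∧ r(k, k))) ∨ t(s(k ∧ t(k, k, p) ∨ p ∧ t(k, k, p) ∨ q ∧ t(k, k, p) ∨ q ∧ t(k, k, p), t(p ∨ p ∨ q ∨ q, r(p, m), s(p, p, p)), m), m, k)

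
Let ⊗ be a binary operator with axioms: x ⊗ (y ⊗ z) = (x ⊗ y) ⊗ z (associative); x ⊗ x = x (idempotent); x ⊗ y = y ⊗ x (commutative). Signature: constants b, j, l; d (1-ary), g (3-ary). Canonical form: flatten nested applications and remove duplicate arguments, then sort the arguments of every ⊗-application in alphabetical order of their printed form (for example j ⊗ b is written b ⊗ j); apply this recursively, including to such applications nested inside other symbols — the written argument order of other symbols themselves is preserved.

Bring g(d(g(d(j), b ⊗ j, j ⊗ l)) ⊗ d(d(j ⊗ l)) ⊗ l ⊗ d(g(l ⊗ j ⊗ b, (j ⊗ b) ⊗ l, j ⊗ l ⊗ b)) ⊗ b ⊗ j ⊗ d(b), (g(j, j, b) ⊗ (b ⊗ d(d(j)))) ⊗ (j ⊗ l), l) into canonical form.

Answer: g(b ⊗ d(b) ⊗ d(d(j ⊗ l)) ⊗ d(g(b ⊗ j ⊗ l, b ⊗ j ⊗ l, b ⊗ j ⊗ l)) ⊗ d(g(d(j), b ⊗ j, j ⊗ l)) ⊗ j ⊗ l, b ⊗ d(d(j)) ⊗ g(j, j, b) ⊗ j ⊗ l, l)

Derivation:
Focus inside:  d(g(d(j), b ⊗ j, j ⊗ l)) ⊗ d(d(j ⊗ l)) ⊗ l ⊗ d(g(l ⊗ j ⊗ b, (j ⊗ b) ⊗ l, j ⊗ l ⊗ b)) ⊗ b ⊗ j ⊗ d(b)
Inside:  d(g(l ⊗ j ⊗ b, (j ⊗ b) ⊗ l, j ⊗ l ⊗ b))  →  d(g(b ⊗ j ⊗ l, b ⊗ j ⊗ l, b ⊗ j ⊗ l))
Sort:  b ⊗ d(b) ⊗ d(d(j ⊗ l)) ⊗ d(g(b ⊗ j ⊗ l, b ⊗ j ⊗ l, b ⊗ j ⊗ l)) ⊗ d(g(d(j), b ⊗ j, j ⊗ l)) ⊗ j ⊗ l
Put back:  g(b ⊗ d(b) ⊗ d(d(j ⊗ l)) ⊗ d(g(b ⊗ j ⊗ l, b ⊗ j ⊗ l, b ⊗ j ⊗ l)) ⊗ d(g(d(j), b ⊗ j, j ⊗ l)) ⊗ j ⊗ l, b ⊗ d(d(j)) ⊗ g(j, j, b) ⊗ j ⊗ l, l)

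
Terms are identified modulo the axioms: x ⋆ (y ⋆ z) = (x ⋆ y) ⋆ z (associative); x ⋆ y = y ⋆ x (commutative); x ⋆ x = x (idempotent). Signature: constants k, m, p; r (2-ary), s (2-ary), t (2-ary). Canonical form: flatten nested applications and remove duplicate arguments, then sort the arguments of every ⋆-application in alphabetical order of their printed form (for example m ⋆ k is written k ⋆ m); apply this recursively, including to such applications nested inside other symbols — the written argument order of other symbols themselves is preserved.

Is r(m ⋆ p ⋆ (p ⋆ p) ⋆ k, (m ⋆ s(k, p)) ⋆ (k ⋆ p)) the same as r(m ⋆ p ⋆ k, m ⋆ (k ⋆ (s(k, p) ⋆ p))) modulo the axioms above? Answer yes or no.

Left:  r(m ⋆ p ⋆ (p ⋆ p) ⋆ k, (m ⋆ s(k, p)) ⋆ (k ⋆ p))
  Work inside:  (m ⋆ s(k, p)) ⋆ (k ⋆ p)
  Un-nest:  m ⋆ s(k, p) ⋆ k ⋆ p
  Sort:  k ⋆ m ⋆ p ⋆ s(k, p)
  Rebuild:  r(k ⋆ m ⋆ p, k ⋆ m ⋆ p ⋆ s(k, p))
Right:  r(m ⋆ p ⋆ k, m ⋆ (k ⋆ (s(k, p) ⋆ p)))
  Descend into:  m ⋆ (k ⋆ (s(k, p) ⋆ p))
  Un-nest:  m ⋆ k ⋆ s(k, p) ⋆ p
  Sort:  k ⋆ m ⋆ p ⋆ s(k, p)
  Reassemble:  r(k ⋆ m ⋆ p, k ⋆ m ⋆ p ⋆ s(k, p))

Answer: yes — both canonical forms are r(k ⋆ m ⋆ p, k ⋆ m ⋆ p ⋆ s(k, p))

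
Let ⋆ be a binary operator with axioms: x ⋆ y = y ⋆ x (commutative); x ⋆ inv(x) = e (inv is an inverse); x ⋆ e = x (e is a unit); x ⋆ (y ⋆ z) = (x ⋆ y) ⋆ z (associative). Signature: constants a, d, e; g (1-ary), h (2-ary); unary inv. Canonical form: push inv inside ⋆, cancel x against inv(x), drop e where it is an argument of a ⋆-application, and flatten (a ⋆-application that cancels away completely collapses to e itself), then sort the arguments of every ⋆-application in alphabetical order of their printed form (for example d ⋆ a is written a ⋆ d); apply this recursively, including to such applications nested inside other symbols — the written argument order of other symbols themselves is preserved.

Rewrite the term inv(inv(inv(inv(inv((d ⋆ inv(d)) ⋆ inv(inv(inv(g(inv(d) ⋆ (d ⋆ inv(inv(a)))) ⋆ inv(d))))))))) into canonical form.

Answer: g(a) ⋆ inv(d)

Derivation:
Push inv inside:  distribute inv over ⋆ and collapse double inv
Collect terms:  inv(d) ⋆ g(a)
Order the arguments:  g(a) ⋆ inv(d)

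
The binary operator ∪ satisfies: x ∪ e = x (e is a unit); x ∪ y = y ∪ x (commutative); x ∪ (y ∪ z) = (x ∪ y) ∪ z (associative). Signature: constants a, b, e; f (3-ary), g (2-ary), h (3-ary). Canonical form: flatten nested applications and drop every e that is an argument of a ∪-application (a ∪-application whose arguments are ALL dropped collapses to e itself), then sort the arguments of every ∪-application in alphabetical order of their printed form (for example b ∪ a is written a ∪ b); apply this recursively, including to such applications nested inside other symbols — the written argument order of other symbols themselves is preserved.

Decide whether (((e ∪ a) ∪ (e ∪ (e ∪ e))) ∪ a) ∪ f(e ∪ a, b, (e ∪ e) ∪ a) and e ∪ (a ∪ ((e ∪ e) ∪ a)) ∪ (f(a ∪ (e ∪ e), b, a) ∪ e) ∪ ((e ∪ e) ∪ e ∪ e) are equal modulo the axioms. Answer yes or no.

Answer: yes — both canonical forms are a ∪ a ∪ f(a, b, a)

Derivation:
Left:  (((e ∪ a) ∪ (e ∪ (e ∪ e))) ∪ a) ∪ f(e ∪ a, b, (e ∪ e) ∪ a)
  Un-nest:  e ∪ a ∪ e ∪ e ∪ e ∪ a ∪ f(e ∪ a, b, (e ∪ e) ∪ a)
  Simplify inside:  f(e ∪ a, b, (e ∪ e) ∪ a)  →  f(a, b, a)
  Unit:  drop e (×4)
  Sort:  a ∪ a ∪ f(a, b, a)
Right:  e ∪ (a ∪ ((e ∪ e) ∪ a)) ∪ (f(a ∪ (e ∪ e), b, a) ∪ e) ∪ ((e ∪ e) ∪ e ∪ e)
  Merge nested applications:  e ∪ a ∪ e ∪ e ∪ a ∪ f(a ∪ (e ∪ e), b, a) ∪ e ∪ e ∪ e ∪ e ∪ e
  Inside:  f(a ∪ (e ∪ e), b, a)  →  f(a, b, a)
  Unit:  drop e (×8)
  Sort arguments:  a ∪ a ∪ f(a, b, a)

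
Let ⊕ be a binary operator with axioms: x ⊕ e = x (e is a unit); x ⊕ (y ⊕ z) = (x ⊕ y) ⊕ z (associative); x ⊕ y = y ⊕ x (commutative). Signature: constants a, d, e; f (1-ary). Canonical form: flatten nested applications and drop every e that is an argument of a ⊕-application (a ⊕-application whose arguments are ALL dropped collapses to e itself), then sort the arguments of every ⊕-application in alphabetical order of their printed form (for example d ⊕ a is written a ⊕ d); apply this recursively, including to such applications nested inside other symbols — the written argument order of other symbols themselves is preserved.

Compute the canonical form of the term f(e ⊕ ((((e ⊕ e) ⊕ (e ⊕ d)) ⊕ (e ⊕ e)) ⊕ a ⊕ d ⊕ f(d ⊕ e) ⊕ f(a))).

Focus inside:  e ⊕ ((((e ⊕ e) ⊕ (e ⊕ d)) ⊕ (e ⊕ e)) ⊕ a ⊕ d ⊕ f(d ⊕ e) ⊕ f(a))
Un-nest:  e ⊕ e ⊕ e ⊕ e ⊕ d ⊕ e ⊕ e ⊕ a ⊕ d ⊕ f(d ⊕ e) ⊕ f(a)
Inside:  f(d ⊕ e)  →  f(d)
Unit:  drop e (×6)
Order the arguments:  a ⊕ d ⊕ d ⊕ f(a) ⊕ f(d)
Reassemble:  f(a ⊕ d ⊕ d ⊕ f(a) ⊕ f(d))

Answer: f(a ⊕ d ⊕ d ⊕ f(a) ⊕ f(d))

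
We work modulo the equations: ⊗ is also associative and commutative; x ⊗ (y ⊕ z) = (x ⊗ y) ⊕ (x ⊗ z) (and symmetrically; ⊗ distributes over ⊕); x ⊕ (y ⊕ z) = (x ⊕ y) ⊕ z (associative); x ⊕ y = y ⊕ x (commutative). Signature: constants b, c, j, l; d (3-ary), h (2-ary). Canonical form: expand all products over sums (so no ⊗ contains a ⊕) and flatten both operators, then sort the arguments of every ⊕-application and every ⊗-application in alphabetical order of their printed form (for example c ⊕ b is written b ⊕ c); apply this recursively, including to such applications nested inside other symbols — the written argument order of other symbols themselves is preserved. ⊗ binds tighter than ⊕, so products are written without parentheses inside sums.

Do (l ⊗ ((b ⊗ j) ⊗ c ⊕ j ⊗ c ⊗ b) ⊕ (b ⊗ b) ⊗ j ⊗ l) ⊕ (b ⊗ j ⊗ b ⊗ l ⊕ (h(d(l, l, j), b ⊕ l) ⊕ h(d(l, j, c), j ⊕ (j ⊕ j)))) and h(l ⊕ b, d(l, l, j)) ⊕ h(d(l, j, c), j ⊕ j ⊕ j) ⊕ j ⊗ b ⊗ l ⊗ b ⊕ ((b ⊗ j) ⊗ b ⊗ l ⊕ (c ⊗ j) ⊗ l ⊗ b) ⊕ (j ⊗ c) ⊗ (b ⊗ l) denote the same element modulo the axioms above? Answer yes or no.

Left:  (l ⊗ ((b ⊗ j) ⊗ c ⊕ j ⊗ c ⊗ b) ⊕ (b ⊗ b) ⊗ j ⊗ l) ⊕ (b ⊗ j ⊗ b ⊗ l ⊕ (h(d(l, l, j), b ⊕ l) ⊕ h(d(l, j, c), j ⊕ (j ⊕ j))))
  Expand products over sums:  b ⊗ c ⊗ j ⊗ l ⊕ b ⊗ c ⊗ j ⊗ l ⊕ b ⊗ b ⊗ j ⊗ l ⊕ b ⊗ b ⊗ j ⊗ l ⊕ h(d(l, l, j), b ⊕ l) ⊕ h(d(l, j, c), j ⊕ j ⊕ j)
  Sort arguments:  b ⊗ b ⊗ j ⊗ l ⊕ b ⊗ b ⊗ j ⊗ l ⊕ b ⊗ c ⊗ j ⊗ l ⊕ b ⊗ c ⊗ j ⊗ l ⊕ h(d(l, j, c), j ⊕ j ⊕ j) ⊕ h(d(l, l, j), b ⊕ l)
Right:  h(l ⊕ b, d(l, l, j)) ⊕ h(d(l, j, c), j ⊕ j ⊕ j) ⊕ j ⊗ b ⊗ l ⊗ b ⊕ ((b ⊗ j) ⊗ b ⊗ l ⊕ (c ⊗ j) ⊗ l ⊗ b) ⊕ (j ⊗ c) ⊗ (b ⊗ l)
  Flatten:  h(b ⊕ l, d(l, l, j)) ⊕ h(d(l, j, c), j ⊕ j ⊕ j) ⊕ b ⊗ b ⊗ j ⊗ l ⊕ b ⊗ b ⊗ j ⊗ l ⊕ b ⊗ c ⊗ j ⊗ l ⊕ b ⊗ c ⊗ j ⊗ l
  Order the arguments:  b ⊗ b ⊗ j ⊗ l ⊕ b ⊗ b ⊗ j ⊗ l ⊕ b ⊗ c ⊗ j ⊗ l ⊕ b ⊗ c ⊗ j ⊗ l ⊕ h(b ⊕ l, d(l, l, j)) ⊕ h(d(l, j, c), j ⊕ j ⊕ j)

Answer: no — b ⊗ b ⊗ j ⊗ l ⊕ b ⊗ b ⊗ j ⊗ l ⊕ b ⊗ c ⊗ j ⊗ l ⊕ b ⊗ c ⊗ j ⊗ l ⊕ h(d(l, j, c), j ⊕ j ⊕ j) ⊕ h(d(l, l, j), b ⊕ l) vs b ⊗ b ⊗ j ⊗ l ⊕ b ⊗ b ⊗ j ⊗ l ⊕ b ⊗ c ⊗ j ⊗ l ⊕ b ⊗ c ⊗ j ⊗ l ⊕ h(b ⊕ l, d(l, l, j)) ⊕ h(d(l, j, c), j ⊕ j ⊕ j)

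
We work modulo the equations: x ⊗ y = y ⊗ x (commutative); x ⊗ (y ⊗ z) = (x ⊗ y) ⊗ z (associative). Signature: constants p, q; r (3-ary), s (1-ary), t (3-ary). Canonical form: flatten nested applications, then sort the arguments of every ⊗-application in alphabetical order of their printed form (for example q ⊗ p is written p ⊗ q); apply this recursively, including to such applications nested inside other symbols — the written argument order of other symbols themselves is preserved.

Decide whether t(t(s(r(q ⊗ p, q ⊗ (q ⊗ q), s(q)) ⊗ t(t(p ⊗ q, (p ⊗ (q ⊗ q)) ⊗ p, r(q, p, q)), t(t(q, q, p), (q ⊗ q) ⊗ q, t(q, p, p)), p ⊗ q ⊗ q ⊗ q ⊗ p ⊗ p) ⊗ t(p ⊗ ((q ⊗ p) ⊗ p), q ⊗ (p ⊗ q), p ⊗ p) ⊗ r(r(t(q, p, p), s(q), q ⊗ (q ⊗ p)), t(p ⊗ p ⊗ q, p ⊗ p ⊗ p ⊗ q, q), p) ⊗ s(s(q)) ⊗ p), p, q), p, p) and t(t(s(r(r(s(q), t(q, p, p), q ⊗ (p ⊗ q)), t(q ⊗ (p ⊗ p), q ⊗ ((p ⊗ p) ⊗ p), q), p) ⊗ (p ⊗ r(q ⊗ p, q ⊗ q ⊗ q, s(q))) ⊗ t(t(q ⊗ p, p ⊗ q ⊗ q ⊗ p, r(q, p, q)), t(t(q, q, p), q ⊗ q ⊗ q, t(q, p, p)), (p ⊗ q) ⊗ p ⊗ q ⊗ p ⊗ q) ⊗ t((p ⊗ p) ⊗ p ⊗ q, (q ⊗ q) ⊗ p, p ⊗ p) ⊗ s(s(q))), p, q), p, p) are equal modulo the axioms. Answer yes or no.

Left:  t(t(s(r(q ⊗ p, q ⊗ (q ⊗ q), s(q)) ⊗ t(t(p ⊗ q, (p ⊗ (q ⊗ q)) ⊗ p, r(q, p, q)), t(t(q, q, p), (q ⊗ q) ⊗ q, t(q, p, p)), p ⊗ q ⊗ q ⊗ q ⊗ p ⊗ p) ⊗ t(p ⊗ ((q ⊗ p) ⊗ p), q ⊗ (p ⊗ q), p ⊗ p) ⊗ r(r(t(q, p, p), s(q), q ⊗ (q ⊗ p)), t(p ⊗ p ⊗ q, p ⊗ p ⊗ p ⊗ q, q), p) ⊗ s(s(q)) ⊗ p), p, q), p, p)
  Focus inside:  r(q ⊗ p, q ⊗ (q ⊗ q), s(q)) ⊗ t(t(p ⊗ q, (p ⊗ (q ⊗ q)) ⊗ p, r(q, p, q)), t(t(q, q, p), (q ⊗ q) ⊗ q, t(q, p, p)), p ⊗ q ⊗ q ⊗ q ⊗ p ⊗ p) ⊗ t(p ⊗ ((q ⊗ p) ⊗ p), q ⊗ (p ⊗ q), p ⊗ p) ⊗ r(r(t(q, p, p), s(q), q ⊗ (q ⊗ p)), t(p ⊗ p ⊗ q, p ⊗ p ⊗ p ⊗ q, q), p) ⊗ s(s(q)) ⊗ p
  Inside:  r(q ⊗ p, q ⊗ (q ⊗ q), s(q))  →  r(p ⊗ q, q ⊗ q ⊗ q, s(q))
  Canonicalize subterm:  t(t(p ⊗ q, (p ⊗ (q ⊗ q)) ⊗ p, r(q, p, q)), t(t(q, q, p), (q ⊗ q) ⊗ q, t(q, p, p)), p ⊗ q ⊗ q ⊗ q ⊗ p ⊗ p)  →  t(t(p ⊗ q, p ⊗ p ⊗ q ⊗ q, r(q, p, q)), t(t(q, q, p), q ⊗ q ⊗ q, t(q, p, p)), p ⊗ p ⊗ p ⊗ q ⊗ q ⊗ q)
  Simplify inside:  t(p ⊗ ((q ⊗ p) ⊗ p), q ⊗ (p ⊗ q), p ⊗ p)  →  t(p ⊗ p ⊗ p ⊗ q, p ⊗ q ⊗ q, p ⊗ p)
  Sort:  p ⊗ r(p ⊗ q, q ⊗ q ⊗ q, s(q)) ⊗ r(r(t(q, p, p), s(q), p ⊗ q ⊗ q), t(p ⊗ p ⊗ q, p ⊗ p ⊗ p ⊗ q, q), p) ⊗ s(s(q)) ⊗ t(p ⊗ p ⊗ p ⊗ q, p ⊗ q ⊗ q, p ⊗ p) ⊗ t(t(p ⊗ q, p ⊗ p ⊗ q ⊗ q, r(q, p, q)), t(t(q, q, p), q ⊗ q ⊗ q, t(q, p, p)), p ⊗ p ⊗ p ⊗ q ⊗ q ⊗ q)
  Rebuild:  t(t(s(p ⊗ r(p ⊗ q, q ⊗ q ⊗ q, s(q)) ⊗ r(r(t(q, p, p), s(q), p ⊗ q ⊗ q), t(p ⊗ p ⊗ q, p ⊗ p ⊗ p ⊗ q, q), p) ⊗ s(s(q)) ⊗ t(p ⊗ p ⊗ p ⊗ q, p ⊗ q ⊗ q, p ⊗ p) ⊗ t(t(p ⊗ q, p ⊗ p ⊗ q ⊗ q, r(q, p, q)), t(t(q, q, p), q ⊗ q ⊗ q, t(q, p, p)), p ⊗ p ⊗ p ⊗ q ⊗ q ⊗ q)), p, q), p, p)
Right:  t(t(s(r(r(s(q), t(q, p, p), q ⊗ (p ⊗ q)), t(q ⊗ (p ⊗ p), q ⊗ ((p ⊗ p) ⊗ p), q), p) ⊗ (p ⊗ r(q ⊗ p, q ⊗ q ⊗ q, s(q))) ⊗ t(t(q ⊗ p, p ⊗ q ⊗ q ⊗ p, r(q, p, q)), t(t(q, q, p), q ⊗ q ⊗ q, t(q, p, p)), (p ⊗ q) ⊗ p ⊗ q ⊗ p ⊗ q) ⊗ t((p ⊗ p) ⊗ p ⊗ q, (q ⊗ q) ⊗ p, p ⊗ p) ⊗ s(s(q))), p, q), p, p)
  Focus inside:  r(r(s(q), t(q, p, p), q ⊗ (p ⊗ q)), t(q ⊗ (p ⊗ p), q ⊗ ((p ⊗ p) ⊗ p), q), p) ⊗ (p ⊗ r(q ⊗ p, q ⊗ q ⊗ q, s(q))) ⊗ t(t(q ⊗ p, p ⊗ q ⊗ q ⊗ p, r(q, p, q)), t(t(q, q, p), q ⊗ q ⊗ q, t(q, p, p)), (p ⊗ q) ⊗ p ⊗ q ⊗ p ⊗ q) ⊗ t((p ⊗ p) ⊗ p ⊗ q, (q ⊗ q) ⊗ p, p ⊗ p) ⊗ s(s(q))
  Merge nested applications:  r(r(s(q), t(q, p, p), q ⊗ (p ⊗ q)), t(q ⊗ (p ⊗ p), q ⊗ ((p ⊗ p) ⊗ p), q), p) ⊗ p ⊗ r(q ⊗ p, q ⊗ q ⊗ q, s(q)) ⊗ t(t(q ⊗ p, p ⊗ q ⊗ q ⊗ p, r(q, p, q)), t(t(q, q, p), q ⊗ q ⊗ q, t(q, p, p)), (p ⊗ q) ⊗ p ⊗ q ⊗ p ⊗ q) ⊗ t((p ⊗ p) ⊗ p ⊗ q, (q ⊗ q) ⊗ p, p ⊗ p) ⊗ s(s(q))
  Inside:  r(r(s(q), t(q, p, p), q ⊗ (p ⊗ q)), t(q ⊗ (p ⊗ p), q ⊗ ((p ⊗ p) ⊗ p), q), p)  →  r(r(s(q), t(q, p, p), p ⊗ q ⊗ q), t(p ⊗ p ⊗ q, p ⊗ p ⊗ p ⊗ q, q), p)
  Simplify inside:  r(q ⊗ p, q ⊗ q ⊗ q, s(q))  →  r(p ⊗ q, q ⊗ q ⊗ q, s(q))
  Simplify inside:  t(t(q ⊗ p, p ⊗ q ⊗ q ⊗ p, r(q, p, q)), t(t(q, q, p), q ⊗ q ⊗ q, t(q, p, p)), (p ⊗ q) ⊗ p ⊗ q ⊗ p ⊗ q)  →  t(t(p ⊗ q, p ⊗ p ⊗ q ⊗ q, r(q, p, q)), t(t(q, q, p), q ⊗ q ⊗ q, t(q, p, p)), p ⊗ p ⊗ p ⊗ q ⊗ q ⊗ q)
  Order the arguments:  p ⊗ r(p ⊗ q, q ⊗ q ⊗ q, s(q)) ⊗ r(r(s(q), t(q, p, p), p ⊗ q ⊗ q), t(p ⊗ p ⊗ q, p ⊗ p ⊗ p ⊗ q, q), p) ⊗ s(s(q)) ⊗ t(p ⊗ p ⊗ p ⊗ q, p ⊗ q ⊗ q, p ⊗ p) ⊗ t(t(p ⊗ q, p ⊗ p ⊗ q ⊗ q, r(q, p, q)), t(t(q, q, p), q ⊗ q ⊗ q, t(q, p, p)), p ⊗ p ⊗ p ⊗ q ⊗ q ⊗ q)
  Reassemble:  t(t(s(p ⊗ r(p ⊗ q, q ⊗ q ⊗ q, s(q)) ⊗ r(r(s(q), t(q, p, p), p ⊗ q ⊗ q), t(p ⊗ p ⊗ q, p ⊗ p ⊗ p ⊗ q, q), p) ⊗ s(s(q)) ⊗ t(p ⊗ p ⊗ p ⊗ q, p ⊗ q ⊗ q, p ⊗ p) ⊗ t(t(p ⊗ q, p ⊗ p ⊗ q ⊗ q, r(q, p, q)), t(t(q, q, p), q ⊗ q ⊗ q, t(q, p, p)), p ⊗ p ⊗ p ⊗ q ⊗ q ⊗ q)), p, q), p, p)

Answer: no — t(t(s(p ⊗ r(p ⊗ q, q ⊗ q ⊗ q, s(q)) ⊗ r(r(t(q, p, p), s(q), p ⊗ q ⊗ q), t(p ⊗ p ⊗ q, p ⊗ p ⊗ p ⊗ q, q), p) ⊗ s(s(q)) ⊗ t(p ⊗ p ⊗ p ⊗ q, p ⊗ q ⊗ q, p ⊗ p) ⊗ t(t(p ⊗ q, p ⊗ p ⊗ q ⊗ q, r(q, p, q)), t(t(q, q, p), q ⊗ q ⊗ q, t(q, p, p)), p ⊗ p ⊗ p ⊗ q ⊗ q ⊗ q)), p, q), p, p) vs t(t(s(p ⊗ r(p ⊗ q, q ⊗ q ⊗ q, s(q)) ⊗ r(r(s(q), t(q, p, p), p ⊗ q ⊗ q), t(p ⊗ p ⊗ q, p ⊗ p ⊗ p ⊗ q, q), p) ⊗ s(s(q)) ⊗ t(p ⊗ p ⊗ p ⊗ q, p ⊗ q ⊗ q, p ⊗ p) ⊗ t(t(p ⊗ q, p ⊗ p ⊗ q ⊗ q, r(q, p, q)), t(t(q, q, p), q ⊗ q ⊗ q, t(q, p, p)), p ⊗ p ⊗ p ⊗ q ⊗ q ⊗ q)), p, q), p, p)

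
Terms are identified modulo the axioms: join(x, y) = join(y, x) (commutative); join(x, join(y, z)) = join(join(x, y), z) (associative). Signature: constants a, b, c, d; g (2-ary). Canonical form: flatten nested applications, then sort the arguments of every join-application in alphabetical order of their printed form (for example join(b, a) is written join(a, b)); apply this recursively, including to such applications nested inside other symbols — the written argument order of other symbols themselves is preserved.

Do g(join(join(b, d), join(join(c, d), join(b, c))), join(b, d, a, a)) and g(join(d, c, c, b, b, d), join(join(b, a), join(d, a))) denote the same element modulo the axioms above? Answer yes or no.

Answer: yes — both canonical forms are g(join(b, b, c, c, d, d), join(a, a, b, d))

Derivation:
Left:  g(join(join(b, d), join(join(c, d), join(b, c))), join(b, d, a, a))
  Descend into:  join(join(b, d), join(join(c, d), join(b, c)))
  Flatten:  join(b, d, c, d, b, c)
  Order the arguments:  join(b, b, c, c, d, d)
  Put back:  g(join(b, b, c, c, d, d), join(a, a, b, d))
Right:  g(join(d, c, c, b, b, d), join(join(b, a), join(d, a)))
  Descend into:  join(join(b, a), join(d, a))
  Un-nest:  join(b, a, d, a)
  Sort:  join(a, a, b, d)
  Rebuild:  g(join(b, b, c, c, d, d), join(a, a, b, d))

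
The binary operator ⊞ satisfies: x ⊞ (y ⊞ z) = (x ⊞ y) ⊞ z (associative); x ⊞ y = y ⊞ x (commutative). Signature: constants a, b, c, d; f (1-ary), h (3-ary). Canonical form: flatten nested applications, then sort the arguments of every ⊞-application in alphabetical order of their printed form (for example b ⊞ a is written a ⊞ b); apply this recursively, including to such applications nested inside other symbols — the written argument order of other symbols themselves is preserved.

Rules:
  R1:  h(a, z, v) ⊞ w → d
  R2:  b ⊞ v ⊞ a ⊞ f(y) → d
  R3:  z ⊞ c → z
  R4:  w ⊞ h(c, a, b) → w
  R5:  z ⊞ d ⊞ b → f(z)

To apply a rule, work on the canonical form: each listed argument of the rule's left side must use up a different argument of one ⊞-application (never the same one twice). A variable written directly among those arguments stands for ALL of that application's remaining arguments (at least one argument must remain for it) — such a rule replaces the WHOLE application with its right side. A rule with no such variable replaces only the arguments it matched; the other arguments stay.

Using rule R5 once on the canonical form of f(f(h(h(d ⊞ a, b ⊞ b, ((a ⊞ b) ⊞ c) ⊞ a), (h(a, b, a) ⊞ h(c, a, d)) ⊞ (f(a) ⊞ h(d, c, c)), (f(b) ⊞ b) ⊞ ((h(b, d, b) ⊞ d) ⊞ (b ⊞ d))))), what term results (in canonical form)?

Answer: f(f(h(h(a ⊞ d, b ⊞ b, a ⊞ a ⊞ b ⊞ c), f(a) ⊞ h(a, b, a) ⊞ h(c, a, d) ⊞ h(d, c, c), f(b ⊞ d ⊞ f(b) ⊞ h(b, d, b)))))

Derivation:
Canonical form:  f(f(h(h(a ⊞ d, b ⊞ b, a ⊞ a ⊞ b ⊞ c), f(a) ⊞ h(a, b, a) ⊞ h(c, a, d) ⊞ h(d, c, c), b ⊞ b ⊞ d ⊞ d ⊞ f(b) ⊞ h(b, d, b))))
R5 matches:  uses b, d;  z := b ⊞ d ⊞ f(b) ⊞ h(b, d, b)
The extension variable absorbs all remaining arguments, so the whole application is rewritten.
New term:  f(f(h(h(a ⊞ d, b ⊞ b, a ⊞ a ⊞ b ⊞ c), f(a) ⊞ h(a, b, a) ⊞ h(c, a, d) ⊞ h(d, c, c), f(b ⊞ d ⊞ f(b) ⊞ h(b, d, b)))))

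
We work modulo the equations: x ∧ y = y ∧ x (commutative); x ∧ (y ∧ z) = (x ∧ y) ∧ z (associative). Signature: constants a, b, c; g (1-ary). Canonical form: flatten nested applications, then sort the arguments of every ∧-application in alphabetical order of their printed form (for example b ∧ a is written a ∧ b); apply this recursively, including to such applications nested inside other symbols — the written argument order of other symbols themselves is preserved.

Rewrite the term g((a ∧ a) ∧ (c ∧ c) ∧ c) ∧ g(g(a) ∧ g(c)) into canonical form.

Inside:  g((a ∧ a) ∧ (c ∧ c) ∧ c)  →  g(a ∧ a ∧ c ∧ c ∧ c)
Sort arguments:  g(a ∧ a ∧ c ∧ c ∧ c) ∧ g(g(a) ∧ g(c))

Answer: g(a ∧ a ∧ c ∧ c ∧ c) ∧ g(g(a) ∧ g(c))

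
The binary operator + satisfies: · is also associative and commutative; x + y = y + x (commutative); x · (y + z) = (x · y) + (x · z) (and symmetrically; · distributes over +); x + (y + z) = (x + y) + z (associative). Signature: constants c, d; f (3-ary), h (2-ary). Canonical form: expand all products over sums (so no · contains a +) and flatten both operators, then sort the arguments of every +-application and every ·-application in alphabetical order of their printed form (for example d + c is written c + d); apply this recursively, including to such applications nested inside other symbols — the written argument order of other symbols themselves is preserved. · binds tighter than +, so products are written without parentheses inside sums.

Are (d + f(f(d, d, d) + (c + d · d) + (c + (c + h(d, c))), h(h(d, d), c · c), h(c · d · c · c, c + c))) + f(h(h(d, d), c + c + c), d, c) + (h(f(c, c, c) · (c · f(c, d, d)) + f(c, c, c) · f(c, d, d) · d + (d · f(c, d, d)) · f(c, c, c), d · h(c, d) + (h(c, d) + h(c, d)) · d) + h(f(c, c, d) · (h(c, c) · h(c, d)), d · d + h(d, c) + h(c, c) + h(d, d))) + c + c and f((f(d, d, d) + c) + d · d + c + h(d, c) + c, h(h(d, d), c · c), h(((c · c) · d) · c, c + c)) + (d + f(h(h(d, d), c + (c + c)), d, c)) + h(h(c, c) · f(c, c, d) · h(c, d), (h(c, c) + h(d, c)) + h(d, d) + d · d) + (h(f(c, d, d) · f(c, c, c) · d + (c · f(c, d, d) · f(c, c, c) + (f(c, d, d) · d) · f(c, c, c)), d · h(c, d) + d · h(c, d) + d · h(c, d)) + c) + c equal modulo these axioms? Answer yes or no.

Answer: yes — both canonical forms are c + c + d + f(c + c + c + d · d + f(d, d, d) + h(d, c), h(h(d, d), c · c), h(c · c · c · d, c + c)) + f(h(h(d, d), c + c + c), d, c) + h(c · f(c, c, c) · f(c, d, d) + d · f(c, c, c) · f(c, d, d) + d · f(c, c, c) · f(c, d, d), d · h(c, d) + d · h(c, d) + d · h(c, d)) + h(f(c, c, d) · h(c, c) · h(c, d), d · d + h(c, c) + h(d, c) + h(d, d))

Derivation:
Left:  (d + f(f(d, d, d) + (c + d · d) + (c + (c + h(d, c))), h(h(d, d), c · c), h(c · d · c · c, c + c))) + f(h(h(d, d), c + c + c), d, c) + (h(f(c, c, c) · (c · f(c, d, d)) + f(c, c, c) · f(c, d, d) · d + (d · f(c, d, d)) · f(c, c, c), d · h(c, d) + (h(c, d) + h(c, d)) · d) + h(f(c, c, d) · (h(c, c) · h(c, d)), d · d + h(d, c) + h(c, c) + h(d, d))) + c + c
  Expand:  d + f(c + c + c + d · d + f(d, d, d) + h(d, c), h(h(d, d), c · c), h(c · c · c · d, c + c)) + f(h(h(d, d), c + c + c), d, c) + h(c · f(c, c, c) · f(c, d, d) + d · f(c, c, c) · f(c, d, d) + d · f(c, c, c) · f(c, d, d), d · h(c, d) + d · h(c, d) + d · h(c, d)) + h(f(c, c, d) · h(c, c) · h(c, d), d · d + h(c, c) + h(d, c) + h(d, d)) + c + c
  Sort:  c + c + d + f(c + c + c + d · d + f(d, d, d) + h(d, c), h(h(d, d), c · c), h(c · c · c · d, c + c)) + f(h(h(d, d), c + c + c), d, c) + h(c · f(c, c, c) · f(c, d, d) + d · f(c, c, c) · f(c, d, d) + d · f(c, c, c) · f(c, d, d), d · h(c, d) + d · h(c, d) + d · h(c, d)) + h(f(c, c, d) · h(c, c) · h(c, d), d · d + h(c, c) + h(d, c) + h(d, d))
Right:  f((f(d, d, d) + c) + d · d + c + h(d, c) + c, h(h(d, d), c · c), h(((c · c) · d) · c, c + c)) + (d + f(h(h(d, d), c + (c + c)), d, c)) + h(h(c, c) · f(c, c, d) · h(c, d), (h(c, c) + h(d, c)) + h(d, d) + d · d) + (h(f(c, d, d) · f(c, c, c) · d + (c · f(c, d, d) · f(c, c, c) + (f(c, d, d) · d) · f(c, c, c)), d · h(c, d) + d · h(c, d) + d · h(c, d)) + c) + c
  Un-nest:  f(c + c + c + d · d + f(d, d, d) + h(d, c), h(h(d, d), c · c), h(c · c · c · d, c + c)) + d + f(h(h(d, d), c + c + c), d, c) + h(f(c, c, d) · h(c, c) · h(c, d), d · d + h(c, c) + h(d, c) + h(d, d)) + h(c · f(c, c, c) · f(c, d, d) + d · f(c, c, c) · f(c, d, d) + d · f(c, c, c) · f(c, d, d), d · h(c, d) + d · h(c, d) + d · h(c, d)) + c + c
  Sort:  c + c + d + f(c + c + c + d · d + f(d, d, d) + h(d, c), h(h(d, d), c · c), h(c · c · c · d, c + c)) + f(h(h(d, d), c + c + c), d, c) + h(c · f(c, c, c) · f(c, d, d) + d · f(c, c, c) · f(c, d, d) + d · f(c, c, c) · f(c, d, d), d · h(c, d) + d · h(c, d) + d · h(c, d)) + h(f(c, c, d) · h(c, c) · h(c, d), d · d + h(c, c) + h(d, c) + h(d, d))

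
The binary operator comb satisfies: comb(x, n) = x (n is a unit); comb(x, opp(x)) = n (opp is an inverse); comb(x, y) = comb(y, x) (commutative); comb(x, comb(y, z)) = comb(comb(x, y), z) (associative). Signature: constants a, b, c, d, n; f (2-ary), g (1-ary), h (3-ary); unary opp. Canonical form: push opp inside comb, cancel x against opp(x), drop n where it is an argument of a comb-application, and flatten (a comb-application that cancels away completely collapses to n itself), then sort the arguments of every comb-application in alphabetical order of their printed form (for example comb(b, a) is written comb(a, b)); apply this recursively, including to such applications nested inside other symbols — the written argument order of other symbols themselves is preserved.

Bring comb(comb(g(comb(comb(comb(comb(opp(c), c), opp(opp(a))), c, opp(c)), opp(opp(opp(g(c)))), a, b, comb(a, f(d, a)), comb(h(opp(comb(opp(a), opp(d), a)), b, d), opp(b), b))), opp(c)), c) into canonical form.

Answer: g(comb(a, a, a, b, f(d, a), h(d, b, d), opp(g(c))))

Derivation:
Push opp inside:  distribute opp over comb and collapse double opp
Cancel inverse pairs:  c cancels
Collect terms:  g(comb(a, a, a, b, f(d, a), h(d, b, d), opp(g(c))))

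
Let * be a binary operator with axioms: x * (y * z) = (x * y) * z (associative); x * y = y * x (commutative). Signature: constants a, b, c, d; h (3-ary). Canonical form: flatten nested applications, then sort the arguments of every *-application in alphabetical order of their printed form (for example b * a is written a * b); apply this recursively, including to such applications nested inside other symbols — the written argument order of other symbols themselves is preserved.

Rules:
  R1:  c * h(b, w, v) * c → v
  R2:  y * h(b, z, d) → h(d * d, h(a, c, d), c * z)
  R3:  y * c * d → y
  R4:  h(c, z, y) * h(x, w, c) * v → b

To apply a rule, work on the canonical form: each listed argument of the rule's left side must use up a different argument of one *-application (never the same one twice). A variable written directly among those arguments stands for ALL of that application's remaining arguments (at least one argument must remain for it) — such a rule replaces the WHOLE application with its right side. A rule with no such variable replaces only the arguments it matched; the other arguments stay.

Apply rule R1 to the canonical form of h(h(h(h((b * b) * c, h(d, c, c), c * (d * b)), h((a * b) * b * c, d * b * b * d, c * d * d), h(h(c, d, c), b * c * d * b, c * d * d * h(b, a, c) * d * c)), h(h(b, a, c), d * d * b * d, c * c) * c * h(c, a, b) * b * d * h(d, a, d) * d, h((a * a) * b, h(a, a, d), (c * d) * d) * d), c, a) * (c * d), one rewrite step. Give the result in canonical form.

Canonical form:  c * d * h(h(h(h(b * b * c, h(d, c, c), b * c * d), h(a * b * b * c, b * b * d * d, c * d * d), h(h(c, d, c), b * b * c * d, c * c * d * d * d * h(b, a, c))), b * c * d * d * h(c, a, b) * h(d, a, d) * h(h(b, a, c), b * d * d * d, c * c), d * h(a * a * b, h(a, a, d), c * d * d)), c, a)
Match R1:  consume c, c, h(b, a, c);  v := c, w := a
Result:  c * d * h(h(h(h(b * b * c, h(d, c, c), b * c * d), h(a * b * b * c, b * b * d * d, c * d * d), h(h(c, d, c), b * b * c * d, c * d * d * d)), b * c * d * d * h(c, a, b) * h(d, a, d) * h(h(b, a, c), b * d * d * d, c * c), d * h(a * a * b, h(a, a, d), c * d * d)), c, a)

Answer: c * d * h(h(h(h(b * b * c, h(d, c, c), b * c * d), h(a * b * b * c, b * b * d * d, c * d * d), h(h(c, d, c), b * b * c * d, c * d * d * d)), b * c * d * d * h(c, a, b) * h(d, a, d) * h(h(b, a, c), b * d * d * d, c * c), d * h(a * a * b, h(a, a, d), c * d * d)), c, a)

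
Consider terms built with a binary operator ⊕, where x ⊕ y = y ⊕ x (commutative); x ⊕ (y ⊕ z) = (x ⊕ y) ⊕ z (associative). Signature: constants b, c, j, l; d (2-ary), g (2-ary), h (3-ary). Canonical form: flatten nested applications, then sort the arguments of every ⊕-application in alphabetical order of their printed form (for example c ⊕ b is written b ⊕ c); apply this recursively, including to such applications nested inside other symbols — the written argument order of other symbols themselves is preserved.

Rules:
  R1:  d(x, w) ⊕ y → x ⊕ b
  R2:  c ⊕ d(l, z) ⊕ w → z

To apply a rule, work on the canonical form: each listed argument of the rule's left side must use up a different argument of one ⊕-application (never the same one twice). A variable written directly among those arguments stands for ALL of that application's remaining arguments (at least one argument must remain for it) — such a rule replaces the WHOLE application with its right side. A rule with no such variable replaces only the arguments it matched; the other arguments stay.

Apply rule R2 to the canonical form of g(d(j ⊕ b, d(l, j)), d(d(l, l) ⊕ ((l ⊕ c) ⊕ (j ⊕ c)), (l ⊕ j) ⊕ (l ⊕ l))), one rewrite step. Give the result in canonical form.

Answer: g(d(b ⊕ j, d(l, j)), d(l, j ⊕ l ⊕ l ⊕ l))

Derivation:
Canonical form:  g(d(b ⊕ j, d(l, j)), d(c ⊕ c ⊕ d(l, l) ⊕ j ⊕ l, j ⊕ l ⊕ l ⊕ l))
Match R2:  consume c, d(l, l);  w := c ⊕ j ⊕ l, z := l
Every leftover argument binds to the variable; the entire application is replaced.
Result:  g(d(b ⊕ j, d(l, j)), d(l, j ⊕ l ⊕ l ⊕ l))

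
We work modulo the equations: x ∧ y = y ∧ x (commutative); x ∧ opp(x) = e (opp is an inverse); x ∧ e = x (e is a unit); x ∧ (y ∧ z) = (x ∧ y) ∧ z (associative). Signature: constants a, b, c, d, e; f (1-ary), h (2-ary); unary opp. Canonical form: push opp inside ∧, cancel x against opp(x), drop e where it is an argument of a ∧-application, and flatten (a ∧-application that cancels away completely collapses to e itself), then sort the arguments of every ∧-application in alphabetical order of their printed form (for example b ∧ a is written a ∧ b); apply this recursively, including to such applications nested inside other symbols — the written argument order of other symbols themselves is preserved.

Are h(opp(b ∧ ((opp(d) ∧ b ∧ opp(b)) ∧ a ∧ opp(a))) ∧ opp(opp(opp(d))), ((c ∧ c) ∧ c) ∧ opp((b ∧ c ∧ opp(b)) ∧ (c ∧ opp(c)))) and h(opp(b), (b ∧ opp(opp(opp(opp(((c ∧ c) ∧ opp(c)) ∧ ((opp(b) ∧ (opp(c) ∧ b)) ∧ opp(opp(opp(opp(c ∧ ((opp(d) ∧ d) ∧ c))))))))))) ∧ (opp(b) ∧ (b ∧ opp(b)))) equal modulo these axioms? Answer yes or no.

Answer: yes — both canonical forms are h(opp(b), c ∧ c)

Derivation:
Left:  h(opp(b ∧ ((opp(d) ∧ b ∧ opp(b)) ∧ a ∧ opp(a))) ∧ opp(opp(opp(d))), ((c ∧ c) ∧ c) ∧ opp((b ∧ c ∧ opp(b)) ∧ (c ∧ opp(c))))
  Work inside:  opp(b ∧ ((opp(d) ∧ b ∧ opp(b)) ∧ a ∧ opp(a))) ∧ opp(opp(opp(d)))
  Push opp inside:  distribute opp over ∧ and collapse double opp
  Cancel inverse pairs:  d cancels; a cancels
  Collect:  opp(b)
  Reassemble:  h(opp(b), c ∧ c)
Right:  h(opp(b), (b ∧ opp(opp(opp(opp(((c ∧ c) ∧ opp(c)) ∧ ((opp(b) ∧ (opp(c) ∧ b)) ∧ opp(opp(opp(opp(c ∧ ((opp(d) ∧ d) ∧ c))))))))))) ∧ (opp(b) ∧ (b ∧ opp(b))))
  Descend into:  (b ∧ opp(opp(opp(opp(((c ∧ c) ∧ opp(c)) ∧ ((opp(b) ∧ (opp(c) ∧ b)) ∧ opp(opp(opp(opp(c ∧ ((opp(d) ∧ d) ∧ c))))))))))) ∧ (opp(b) ∧ (b ∧ opp(b)))
  Push opp inside:  distribute opp over ∧ and collapse double opp
  Inverses cancel:  b cancels; d cancels
  Collect:  c ∧ c
  Put back:  h(opp(b), c ∧ c)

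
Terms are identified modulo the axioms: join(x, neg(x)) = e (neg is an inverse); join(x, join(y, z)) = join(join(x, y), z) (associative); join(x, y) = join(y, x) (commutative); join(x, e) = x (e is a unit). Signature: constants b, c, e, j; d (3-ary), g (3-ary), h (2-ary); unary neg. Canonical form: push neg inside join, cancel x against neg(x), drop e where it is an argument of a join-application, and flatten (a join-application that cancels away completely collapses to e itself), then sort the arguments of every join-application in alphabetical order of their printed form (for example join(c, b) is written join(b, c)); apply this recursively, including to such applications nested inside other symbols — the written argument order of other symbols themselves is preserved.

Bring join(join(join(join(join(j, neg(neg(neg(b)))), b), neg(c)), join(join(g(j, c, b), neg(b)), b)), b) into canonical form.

Push neg inside:  distribute neg over join and collapse double neg
Collect terms:  join(j, b, neg(c), g(j, c, b))
Sort:  join(b, g(j, c, b), j, neg(c))

Answer: join(b, g(j, c, b), j, neg(c))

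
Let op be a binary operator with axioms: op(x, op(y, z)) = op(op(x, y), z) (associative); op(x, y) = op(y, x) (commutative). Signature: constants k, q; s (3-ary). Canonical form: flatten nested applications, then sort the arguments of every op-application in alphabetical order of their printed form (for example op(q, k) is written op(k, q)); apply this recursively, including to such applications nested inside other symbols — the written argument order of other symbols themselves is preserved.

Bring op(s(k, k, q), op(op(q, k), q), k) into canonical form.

Answer: op(k, k, q, q, s(k, k, q))

Derivation:
Merge nested applications:  op(s(k, k, q), q, k, q, k)
Sort arguments:  op(k, k, q, q, s(k, k, q))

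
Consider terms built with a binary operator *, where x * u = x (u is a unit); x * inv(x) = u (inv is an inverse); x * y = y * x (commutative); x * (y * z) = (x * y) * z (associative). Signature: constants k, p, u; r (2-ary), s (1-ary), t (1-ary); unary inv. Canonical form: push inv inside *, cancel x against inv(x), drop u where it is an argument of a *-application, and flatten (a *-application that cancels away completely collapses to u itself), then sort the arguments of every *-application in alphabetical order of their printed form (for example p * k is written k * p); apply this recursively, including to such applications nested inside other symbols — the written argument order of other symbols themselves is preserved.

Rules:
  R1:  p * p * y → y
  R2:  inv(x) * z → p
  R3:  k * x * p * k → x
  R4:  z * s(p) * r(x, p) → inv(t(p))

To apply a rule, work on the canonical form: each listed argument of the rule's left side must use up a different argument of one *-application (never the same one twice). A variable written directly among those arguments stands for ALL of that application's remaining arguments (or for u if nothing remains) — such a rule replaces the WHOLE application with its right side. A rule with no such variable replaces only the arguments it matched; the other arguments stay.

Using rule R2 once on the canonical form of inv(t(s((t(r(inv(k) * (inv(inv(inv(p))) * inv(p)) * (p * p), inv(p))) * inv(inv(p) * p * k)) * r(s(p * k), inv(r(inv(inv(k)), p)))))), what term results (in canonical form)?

Canonical form:  inv(t(s(inv(k) * r(s(k * p), inv(r(k, p))) * t(r(inv(k), inv(p))))))
Apply R2:  consuming inv(k);  x := k, z := r(s(k * p), inv(r(k, p))) * t(r(inv(k), inv(p)))
Every leftover argument binds to the variable; the entire application is replaced.
New term:  inv(t(s(p)))

Answer: inv(t(s(p)))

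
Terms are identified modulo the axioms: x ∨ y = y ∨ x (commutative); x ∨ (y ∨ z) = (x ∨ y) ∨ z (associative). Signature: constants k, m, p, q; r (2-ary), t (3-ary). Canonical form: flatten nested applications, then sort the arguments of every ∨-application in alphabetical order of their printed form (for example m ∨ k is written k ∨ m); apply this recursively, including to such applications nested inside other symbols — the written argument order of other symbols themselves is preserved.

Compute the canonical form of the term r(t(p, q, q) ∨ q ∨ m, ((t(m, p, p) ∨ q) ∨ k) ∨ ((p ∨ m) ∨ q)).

Work inside:  ((t(m, p, p) ∨ q) ∨ k) ∨ ((p ∨ m) ∨ q)
Un-nest:  t(m, p, p) ∨ q ∨ k ∨ p ∨ m ∨ q
Order the arguments:  k ∨ m ∨ p ∨ q ∨ q ∨ t(m, p, p)
Rebuild:  r(m ∨ q ∨ t(p, q, q), k ∨ m ∨ p ∨ q ∨ q ∨ t(m, p, p))

Answer: r(m ∨ q ∨ t(p, q, q), k ∨ m ∨ p ∨ q ∨ q ∨ t(m, p, p))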